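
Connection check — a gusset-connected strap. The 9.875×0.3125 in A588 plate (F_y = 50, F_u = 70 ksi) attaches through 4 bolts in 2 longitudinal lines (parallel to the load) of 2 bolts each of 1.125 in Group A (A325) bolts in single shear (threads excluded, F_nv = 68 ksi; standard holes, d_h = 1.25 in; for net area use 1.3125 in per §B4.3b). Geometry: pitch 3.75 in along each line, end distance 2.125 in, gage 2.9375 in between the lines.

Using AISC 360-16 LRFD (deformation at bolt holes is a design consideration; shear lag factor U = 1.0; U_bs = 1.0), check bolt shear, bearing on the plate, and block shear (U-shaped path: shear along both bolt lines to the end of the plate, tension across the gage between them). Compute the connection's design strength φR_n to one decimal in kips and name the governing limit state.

103.6 kips (block shear governs)

Bolt shear: A_b = π(1.125)²/4 = 0.99402 in². φR_n = 0.75 × 68 × 0.99402 × 4 × 1 = 202.8 kips.
Bearing (0.3125 in plate, F_u = 70 ksi): end bolts L_c = 2.125 − 1.25/2 = 1.5, R_n = min(1.2×1.5×0.3125×70, 2.4×1.125×0.3125×70) = 39.375 kips/bolt; interior L_c = 3.75 − 1.25 = 2.5, R_n = 59.063 kips/bolt. φR_n = 0.75 × (2×39.375 + 2×59.063) = 147.7 kips.
Block shear: shear path 2×[2.125+1×3.75] = 2×5.875 in, A_gv = 3.6719, A_nv = 2×(5.875 − 1.5×1.3125)×0.3125 = 2.4414 in²; tension across gage: (2.9375 − 1×1.3125)×0.3125 = 0.50781 in². R_n = min(0.6×70×2.4414, 0.6×50×3.6719) + 1.0×70×0.50781 = min(102.54, 110.16) + 35.547 = 138.09 kips. φR_n = 0.75 × 138.09 = 103.6 kips.
Governing: min(202.8, 147.7, 103.6) = 103.6 kips → block shear.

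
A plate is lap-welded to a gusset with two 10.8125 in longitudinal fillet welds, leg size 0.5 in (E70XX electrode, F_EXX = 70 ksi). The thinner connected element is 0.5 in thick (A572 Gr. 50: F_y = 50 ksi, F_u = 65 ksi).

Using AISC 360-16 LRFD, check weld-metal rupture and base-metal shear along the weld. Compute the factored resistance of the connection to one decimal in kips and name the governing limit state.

Weld metal: throat = 0.707×0.5 = 0.3535 in, L = 2×10.8125 = 21.625 in. φR_n = 0.75 × 0.6 × 70 × 0.3535 × 21.625 = 240.8 kips.
Base metal shear (0.5 in plate): yield φR_n = 1.0×0.6×50×0.5×21.625 = 324.4 kips; rupture φR_n = 0.75×0.6×65×0.5×21.625 = 316.3 kips; take 316.3 kips (rupture).
Governing: min(240.8, 316.3) = 240.8 kips → weld metal.

240.8 kips (weld metal governs)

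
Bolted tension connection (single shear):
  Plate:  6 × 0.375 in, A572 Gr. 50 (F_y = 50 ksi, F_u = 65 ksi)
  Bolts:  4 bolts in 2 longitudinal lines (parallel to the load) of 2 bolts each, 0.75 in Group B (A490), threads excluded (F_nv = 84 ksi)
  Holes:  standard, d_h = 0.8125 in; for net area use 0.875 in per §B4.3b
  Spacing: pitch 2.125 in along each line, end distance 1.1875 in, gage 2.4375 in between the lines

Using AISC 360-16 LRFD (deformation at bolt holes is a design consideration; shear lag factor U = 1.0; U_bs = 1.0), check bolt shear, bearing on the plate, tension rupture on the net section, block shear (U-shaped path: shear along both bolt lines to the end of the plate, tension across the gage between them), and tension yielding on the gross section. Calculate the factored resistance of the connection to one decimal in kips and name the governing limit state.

72.4 kips (block shear governs)

Bolt shear: A_b = π(0.75)²/4 = 0.44179 in². φR_n = 0.75 × 84 × 0.44179 × 4 × 1 = 111.3 kips.
Bearing (0.375 in plate, F_u = 65 ksi): end bolts L_c = 1.1875 − 0.8125/2 = 0.78125, R_n = min(1.2×0.78125×0.375×65, 2.4×0.75×0.375×65) = 22.852 kips/bolt; interior L_c = 2.125 − 0.8125 = 1.3125, R_n = 38.391 kips/bolt. φR_n = 0.75 × (2×22.852 + 2×38.391) = 91.9 kips.
Tension rupture (net): A_n = (6 − 2×0.875)×0.375 = 1.5938 in² (U = 1.0, A_e = A_n). φR_n = 0.75 × 65 × 1.5938 = 77.7 kips.
Block shear: shear path 2×[1.1875+1×2.125] = 2×3.3125 in, A_gv = 2.4844, A_nv = 2×(3.3125 − 1.5×0.875)×0.375 = 1.5 in²; tension across gage: (2.4375 − 1×0.875)×0.375 = 0.58594 in². R_n = min(0.6×65×1.5, 0.6×50×2.4844) + 1.0×65×0.58594 = min(58.5, 74.532) + 38.086 = 96.586 kips. φR_n = 0.75 × 96.586 = 72.4 kips.
Tension yield (gross): A_g = 6×0.375 = 2.25 in². φR_n = 0.90 × 50 × 2.25 = 101.3 kips.
Governing: min(111.3, 91.9, 77.7, 72.4, 101.3) = 72.4 kips → block shear.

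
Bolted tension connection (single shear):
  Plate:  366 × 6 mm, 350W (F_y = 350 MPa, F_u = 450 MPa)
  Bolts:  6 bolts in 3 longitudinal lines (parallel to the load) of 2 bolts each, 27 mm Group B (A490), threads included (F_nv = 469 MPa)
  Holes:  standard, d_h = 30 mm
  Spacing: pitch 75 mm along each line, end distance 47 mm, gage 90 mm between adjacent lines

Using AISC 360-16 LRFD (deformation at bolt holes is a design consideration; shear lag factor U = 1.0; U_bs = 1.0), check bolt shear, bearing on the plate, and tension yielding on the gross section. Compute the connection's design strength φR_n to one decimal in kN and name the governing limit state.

Bolt shear: A_b = π(27)²/4 = 572.56 mm². φR_n = 0.75 × 469 × 572.56 × 6 × 1 = 1208.4 kN.
Bearing (6 mm plate, F_u = 450 MPa): end bolts L_c = 47 − 30/2 = 32, R_n = min(1.2×32×6×450, 2.4×27×6×450) = 103.68 kN/bolt; interior L_c = 75 − 30 = 45, R_n = 145.8 kN/bolt. φR_n = 0.75 × (3×103.68 + 3×145.8) = 561.3 kN.
Tension yield (gross): A_g = 366×6 = 2196 mm². φR_n = 0.90 × 350 × 2196 = 691.7 kN.
Governing: min(1208.4, 561.3, 691.7) = 561.3 kN → bearing.

561.3 kN (bearing governs)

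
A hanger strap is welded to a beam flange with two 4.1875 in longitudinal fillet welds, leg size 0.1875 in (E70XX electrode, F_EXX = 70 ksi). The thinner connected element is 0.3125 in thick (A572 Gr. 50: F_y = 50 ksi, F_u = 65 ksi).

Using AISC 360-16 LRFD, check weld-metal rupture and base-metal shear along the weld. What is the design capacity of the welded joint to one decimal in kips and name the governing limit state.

Weld metal: throat = 0.707×0.1875 = 0.13256 in, L = 2×4.1875 = 8.375 in. φR_n = 0.75 × 0.6 × 70 × 0.13256 × 8.375 = 35.0 kips.
Base metal shear (0.3125 in plate): yield φR_n = 1.0×0.6×50×0.3125×8.375 = 78.5 kips; rupture φR_n = 0.75×0.6×65×0.3125×8.375 = 76.6 kips; take 76.6 kips (rupture).
Governing: min(35.0, 76.6) = 35.0 kips → weld metal.

35.0 kips (weld metal governs)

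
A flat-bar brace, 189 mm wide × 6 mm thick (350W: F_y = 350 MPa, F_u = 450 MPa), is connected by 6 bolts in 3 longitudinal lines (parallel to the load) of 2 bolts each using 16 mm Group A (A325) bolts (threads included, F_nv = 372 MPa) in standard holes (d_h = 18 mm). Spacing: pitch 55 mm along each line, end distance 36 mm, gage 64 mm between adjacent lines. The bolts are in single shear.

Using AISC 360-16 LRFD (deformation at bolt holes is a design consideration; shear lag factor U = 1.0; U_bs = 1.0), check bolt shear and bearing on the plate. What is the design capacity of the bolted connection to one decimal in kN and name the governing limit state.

Bolt shear: A_b = π(16)²/4 = 201.06 mm². φR_n = 0.75 × 372 × 201.06 × 6 × 1 = 336.6 kN.
Bearing (6 mm plate, F_u = 450 MPa): end bolts L_c = 36 − 18/2 = 27, R_n = min(1.2×27×6×450, 2.4×16×6×450) = 87.48 kN/bolt; interior L_c = 55 − 18 = 37, R_n = 103.68 kN/bolt. φR_n = 0.75 × (3×87.48 + 3×103.68) = 430.1 kN.
Governing: min(336.6, 430.1) = 336.6 kN → bolt shear.

336.6 kN (bolt shear governs)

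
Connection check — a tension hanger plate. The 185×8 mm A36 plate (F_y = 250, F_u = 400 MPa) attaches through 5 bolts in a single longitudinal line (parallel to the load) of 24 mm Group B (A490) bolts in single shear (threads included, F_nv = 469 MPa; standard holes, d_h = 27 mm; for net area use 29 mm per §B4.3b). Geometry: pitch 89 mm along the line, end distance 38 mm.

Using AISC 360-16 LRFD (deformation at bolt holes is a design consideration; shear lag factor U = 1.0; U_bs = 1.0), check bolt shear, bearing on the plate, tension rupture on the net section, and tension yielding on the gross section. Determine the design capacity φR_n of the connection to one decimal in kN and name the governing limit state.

Bolt shear: A_b = π(24)²/4 = 452.39 mm². φR_n = 0.75 × 469 × 452.39 × 5 × 1 = 795.6 kN.
Bearing (8 mm plate, F_u = 400 MPa): end bolts L_c = 38 − 27/2 = 24.5, R_n = min(1.2×24.5×8×400, 2.4×24×8×400) = 94.08 kN/bolt; interior L_c = 89 − 27 = 62, R_n = 184.32 kN/bolt. φR_n = 0.75 × (1×94.08 + 4×184.32) = 623.5 kN.
Tension rupture (net): A_n = (185 − 1×29)×8 = 1248 mm² (U = 1.0, A_e = A_n). φR_n = 0.75 × 400 × 1248 = 374.4 kN.
Tension yield (gross): A_g = 185×8 = 1480 mm². φR_n = 0.90 × 250 × 1480 = 333.0 kN.
Governing: min(795.6, 623.5, 374.4, 333.0) = 333.0 kN → gross-section yield.

333.0 kN (gross-section yield governs)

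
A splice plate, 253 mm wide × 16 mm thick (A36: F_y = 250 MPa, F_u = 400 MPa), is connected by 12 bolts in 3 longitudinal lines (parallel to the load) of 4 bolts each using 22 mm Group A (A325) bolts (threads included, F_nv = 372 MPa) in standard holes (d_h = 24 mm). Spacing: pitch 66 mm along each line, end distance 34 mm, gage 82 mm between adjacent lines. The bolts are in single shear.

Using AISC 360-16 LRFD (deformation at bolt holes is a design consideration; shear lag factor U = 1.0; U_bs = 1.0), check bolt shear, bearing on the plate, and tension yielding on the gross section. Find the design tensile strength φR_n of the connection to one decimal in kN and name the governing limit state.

Bolt shear: A_b = π(22)²/4 = 380.13 mm². φR_n = 0.75 × 372 × 380.13 × 12 × 1 = 1272.7 kN.
Bearing (16 mm plate, F_u = 400 MPa): end bolts L_c = 34 − 24/2 = 22, R_n = min(1.2×22×16×400, 2.4×22×16×400) = 168.96 kN/bolt; interior L_c = 66 − 24 = 42, R_n = 322.56 kN/bolt. φR_n = 0.75 × (3×168.96 + 9×322.56) = 2557.4 kN.
Tension yield (gross): A_g = 253×16 = 4048 mm². φR_n = 0.90 × 250 × 4048 = 910.8 kN.
Governing: min(1272.7, 2557.4, 910.8) = 910.8 kN → gross-section yield.

910.8 kN (gross-section yield governs)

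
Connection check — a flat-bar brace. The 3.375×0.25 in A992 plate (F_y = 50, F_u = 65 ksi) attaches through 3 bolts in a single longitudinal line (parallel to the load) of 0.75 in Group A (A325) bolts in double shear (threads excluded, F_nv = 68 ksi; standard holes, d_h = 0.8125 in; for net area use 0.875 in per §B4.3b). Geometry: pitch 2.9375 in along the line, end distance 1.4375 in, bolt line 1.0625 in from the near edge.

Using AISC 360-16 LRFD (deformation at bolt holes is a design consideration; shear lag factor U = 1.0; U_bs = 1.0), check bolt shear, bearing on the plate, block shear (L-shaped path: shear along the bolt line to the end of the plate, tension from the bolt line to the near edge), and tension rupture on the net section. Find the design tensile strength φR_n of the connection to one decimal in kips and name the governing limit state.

30.5 kips (net-section rupture governs)

Bolt shear: A_b = π(0.75)²/4 = 0.44179 in². φR_n = 0.75 × 68 × 0.44179 × 3 × 2 = 135.2 kips.
Bearing (0.25 in plate, F_u = 65 ksi): end bolts L_c = 1.4375 − 0.8125/2 = 1.03125, R_n = min(1.2×1.03125×0.25×65, 2.4×0.75×0.25×65) = 20.109 kips/bolt; interior L_c = 2.9375 − 0.8125 = 2.125, R_n = 29.25 kips/bolt. φR_n = 0.75 × (1×20.109 + 2×29.25) = 59.0 kips.
Block shear: shear path 1×[1.4375+2×2.9375] = 1×7.3125 in, A_gv = 1.8281, A_nv = 1×(7.3125 − 2.5×0.875)×0.25 = 1.2813 in²; tension to near edge: (1.0625 − 0.5×0.875)×0.25 = 0.15625 in². R_n = min(0.6×65×1.2813, 0.6×50×1.8281) + 1.0×65×0.15625 = min(49.971, 54.843) + 10.156 = 60.127 kips. φR_n = 0.75 × 60.127 = 45.1 kips.
Tension rupture (net): A_n = (3.375 − 1×0.875)×0.25 = 0.625 in² (U = 1.0, A_e = A_n). φR_n = 0.75 × 65 × 0.625 = 30.5 kips.
Governing: min(135.2, 59.0, 45.1, 30.5) = 30.5 kips → net-section rupture.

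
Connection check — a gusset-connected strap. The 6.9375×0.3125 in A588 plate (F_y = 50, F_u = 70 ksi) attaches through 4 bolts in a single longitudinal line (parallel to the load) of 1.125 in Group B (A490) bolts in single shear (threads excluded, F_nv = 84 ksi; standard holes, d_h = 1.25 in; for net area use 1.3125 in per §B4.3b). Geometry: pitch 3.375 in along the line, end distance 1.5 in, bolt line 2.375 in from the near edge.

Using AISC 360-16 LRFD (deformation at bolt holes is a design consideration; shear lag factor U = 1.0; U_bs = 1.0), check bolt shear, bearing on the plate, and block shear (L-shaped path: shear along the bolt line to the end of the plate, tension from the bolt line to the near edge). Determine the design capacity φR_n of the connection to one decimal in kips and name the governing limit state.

97.4 kips (block shear governs)

Bolt shear: A_b = π(1.125)²/4 = 0.99402 in². φR_n = 0.75 × 84 × 0.99402 × 4 × 1 = 250.5 kips.
Bearing (0.3125 in plate, F_u = 70 ksi): end bolts L_c = 1.5 − 1.25/2 = 0.875, R_n = min(1.2×0.875×0.3125×70, 2.4×1.125×0.3125×70) = 22.969 kips/bolt; interior L_c = 3.375 − 1.25 = 2.125, R_n = 55.781 kips/bolt. φR_n = 0.75 × (1×22.969 + 3×55.781) = 142.7 kips.
Block shear: shear path 1×[1.5+3×3.375] = 1×11.625 in, A_gv = 3.6328, A_nv = 1×(11.625 − 3.5×1.3125)×0.3125 = 2.1973 in²; tension to near edge: (2.375 − 0.5×1.3125)×0.3125 = 0.53711 in². R_n = min(0.6×70×2.1973, 0.6×50×3.6328) + 1.0×70×0.53711 = min(92.287, 108.98) + 37.598 = 129.89 kips. φR_n = 0.75 × 129.89 = 97.4 kips.
Governing: min(250.5, 142.7, 97.4) = 97.4 kips → block shear.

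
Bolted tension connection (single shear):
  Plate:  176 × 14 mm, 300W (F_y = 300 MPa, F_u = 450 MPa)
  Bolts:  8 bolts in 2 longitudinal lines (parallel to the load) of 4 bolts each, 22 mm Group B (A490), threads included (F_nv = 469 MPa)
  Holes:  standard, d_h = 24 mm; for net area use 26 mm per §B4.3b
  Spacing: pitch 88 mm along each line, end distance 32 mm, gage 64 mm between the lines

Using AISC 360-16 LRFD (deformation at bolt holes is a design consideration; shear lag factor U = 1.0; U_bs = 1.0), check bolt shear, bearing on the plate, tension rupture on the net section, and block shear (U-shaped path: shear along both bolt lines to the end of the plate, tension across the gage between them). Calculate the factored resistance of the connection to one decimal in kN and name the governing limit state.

585.9 kN (net-section rupture governs)

Bolt shear: A_b = π(22)²/4 = 380.13 mm². φR_n = 0.75 × 469 × 380.13 × 8 × 1 = 1069.7 kN.
Bearing (14 mm plate, F_u = 450 MPa): end bolts L_c = 32 − 24/2 = 20, R_n = min(1.2×20×14×450, 2.4×22×14×450) = 151.2 kN/bolt; interior L_c = 88 − 24 = 64, R_n = 332.64 kN/bolt. φR_n = 0.75 × (2×151.2 + 6×332.64) = 1723.7 kN.
Tension rupture (net): A_n = (176 − 2×26)×14 = 1736 mm² (U = 1.0, A_e = A_n). φR_n = 0.75 × 450 × 1736 = 585.9 kN.
Block shear: shear path 2×[32+3×88] = 2×296 mm, A_gv = 8288, A_nv = 2×(296 − 3.5×26)×14 = 5740 mm²; tension across gage: (64 − 1×26)×14 = 532 mm². R_n = min(0.6×450×5740, 0.6×300×8288) + 1.0×450×532 = min(1549.8, 1491.8) + 239.4 = 1731.2 kN. φR_n = 0.75 × 1731.2 = 1298.4 kN.
Governing: min(1069.7, 1723.7, 585.9, 1298.4) = 585.9 kN → net-section rupture.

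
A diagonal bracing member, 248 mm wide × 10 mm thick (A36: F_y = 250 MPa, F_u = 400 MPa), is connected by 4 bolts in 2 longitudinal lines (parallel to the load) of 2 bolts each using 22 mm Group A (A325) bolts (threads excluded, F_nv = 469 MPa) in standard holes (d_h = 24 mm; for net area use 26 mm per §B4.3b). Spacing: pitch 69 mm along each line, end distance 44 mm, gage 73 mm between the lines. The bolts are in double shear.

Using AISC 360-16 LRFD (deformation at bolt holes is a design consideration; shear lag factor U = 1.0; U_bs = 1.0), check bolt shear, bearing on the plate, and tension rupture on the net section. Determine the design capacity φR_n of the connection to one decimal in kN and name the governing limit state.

Bolt shear: A_b = π(22)²/4 = 380.13 mm². φR_n = 0.75 × 469 × 380.13 × 4 × 2 = 1069.7 kN.
Bearing (10 mm plate, F_u = 400 MPa): end bolts L_c = 44 − 24/2 = 32, R_n = min(1.2×32×10×400, 2.4×22×10×400) = 153.6 kN/bolt; interior L_c = 69 − 24 = 45, R_n = 211.2 kN/bolt. φR_n = 0.75 × (2×153.6 + 2×211.2) = 547.2 kN.
Tension rupture (net): A_n = (248 − 2×26)×10 = 1960 mm² (U = 1.0, A_e = A_n). φR_n = 0.75 × 400 × 1960 = 588.0 kN.
Governing: min(1069.7, 547.2, 588.0) = 547.2 kN → bearing.

547.2 kN (bearing governs)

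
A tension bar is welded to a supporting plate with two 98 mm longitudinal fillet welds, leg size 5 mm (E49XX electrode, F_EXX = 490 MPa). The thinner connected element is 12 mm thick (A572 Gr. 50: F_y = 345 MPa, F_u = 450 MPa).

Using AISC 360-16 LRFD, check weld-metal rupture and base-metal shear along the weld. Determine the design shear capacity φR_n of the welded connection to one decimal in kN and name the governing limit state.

Weld metal: throat = 0.707×5 = 3.535 mm, L = 2×98 = 196 mm. φR_n = 0.75 × 0.6 × 490 × 3.535 × 196 = 152.8 kN.
Base metal shear (12 mm plate): yield φR_n = 1.0×0.6×345×12×196 = 486.9 kN; rupture φR_n = 0.75×0.6×450×12×196 = 476.3 kN; take 476.3 kN (rupture).
Governing: min(152.8, 476.3) = 152.8 kN → weld metal.

152.8 kN (weld metal governs)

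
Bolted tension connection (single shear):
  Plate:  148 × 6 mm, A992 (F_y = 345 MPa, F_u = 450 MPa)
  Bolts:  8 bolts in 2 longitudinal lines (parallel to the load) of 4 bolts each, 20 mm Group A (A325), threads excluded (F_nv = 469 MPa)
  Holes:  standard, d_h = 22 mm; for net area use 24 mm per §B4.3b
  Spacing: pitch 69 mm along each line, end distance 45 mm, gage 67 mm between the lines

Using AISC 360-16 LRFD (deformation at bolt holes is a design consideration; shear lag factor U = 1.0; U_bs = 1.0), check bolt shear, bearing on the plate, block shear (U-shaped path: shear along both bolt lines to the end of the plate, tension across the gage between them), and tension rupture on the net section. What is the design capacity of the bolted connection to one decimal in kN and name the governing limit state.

Bolt shear: A_b = π(20)²/4 = 314.16 mm². φR_n = 0.75 × 469 × 314.16 × 8 × 1 = 884.0 kN.
Bearing (6 mm plate, F_u = 450 MPa): end bolts L_c = 45 − 22/2 = 34, R_n = min(1.2×34×6×450, 2.4×20×6×450) = 110.16 kN/bolt; interior L_c = 69 − 22 = 47, R_n = 129.6 kN/bolt. φR_n = 0.75 × (2×110.16 + 6×129.6) = 748.4 kN.
Block shear: shear path 2×[45+3×69] = 2×252 mm, A_gv = 3024, A_nv = 2×(252 − 3.5×24)×6 = 2016 mm²; tension across gage: (67 − 1×24)×6 = 258 mm². R_n = min(0.6×450×2016, 0.6×345×3024) + 1.0×450×258 = min(544.32, 625.97) + 116.1 = 660.42 kN. φR_n = 0.75 × 660.42 = 495.3 kN.
Tension rupture (net): A_n = (148 − 2×24)×6 = 600 mm² (U = 1.0, A_e = A_n). φR_n = 0.75 × 450 × 600 = 202.5 kN.
Governing: min(884.0, 748.4, 495.3, 202.5) = 202.5 kN → net-section rupture.

202.5 kN (net-section rupture governs)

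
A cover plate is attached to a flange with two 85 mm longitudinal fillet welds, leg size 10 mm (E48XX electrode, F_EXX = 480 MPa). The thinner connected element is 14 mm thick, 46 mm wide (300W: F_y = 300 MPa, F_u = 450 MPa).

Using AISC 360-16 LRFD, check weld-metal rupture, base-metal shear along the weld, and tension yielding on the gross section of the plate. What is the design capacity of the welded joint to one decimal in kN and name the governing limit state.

Weld metal: throat = 0.707×10 = 7.07 mm, L = 2×85 = 170 mm. φR_n = 0.75 × 0.6 × 480 × 7.07 × 170 = 259.6 kN.
Base metal shear (14 mm plate): yield φR_n = 1.0×0.6×300×14×170 = 428.4 kN; rupture φR_n = 0.75×0.6×450×14×170 = 482.0 kN; take 428.4 kN (yield).
Tension yield (gross): A_g = 46×14 = 644 mm². φR_n = 0.90 × 300 × 644 = 173.9 kN.
Governing: min(259.6, 428.4, 173.9) = 173.9 kN → gross-section yield.

173.9 kN (gross-section yield governs)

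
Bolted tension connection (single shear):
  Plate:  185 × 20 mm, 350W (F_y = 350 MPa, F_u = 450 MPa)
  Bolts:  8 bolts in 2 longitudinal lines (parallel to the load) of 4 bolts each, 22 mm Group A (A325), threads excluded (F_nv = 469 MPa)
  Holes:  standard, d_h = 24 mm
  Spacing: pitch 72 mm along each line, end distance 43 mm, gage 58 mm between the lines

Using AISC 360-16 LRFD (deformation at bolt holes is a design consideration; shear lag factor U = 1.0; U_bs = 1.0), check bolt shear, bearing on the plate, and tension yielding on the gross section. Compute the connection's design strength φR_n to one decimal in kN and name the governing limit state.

Bolt shear: A_b = π(22)²/4 = 380.13 mm². φR_n = 0.75 × 469 × 380.13 × 8 × 1 = 1069.7 kN.
Bearing (20 mm plate, F_u = 450 MPa): end bolts L_c = 43 − 24/2 = 31, R_n = min(1.2×31×20×450, 2.4×22×20×450) = 334.8 kN/bolt; interior L_c = 72 − 24 = 48, R_n = 475.2 kN/bolt. φR_n = 0.75 × (2×334.8 + 6×475.2) = 2640.6 kN.
Tension yield (gross): A_g = 185×20 = 3700 mm². φR_n = 0.90 × 350 × 3700 = 1165.5 kN.
Governing: min(1069.7, 2640.6, 1165.5) = 1069.7 kN → bolt shear.

1069.7 kN (bolt shear governs)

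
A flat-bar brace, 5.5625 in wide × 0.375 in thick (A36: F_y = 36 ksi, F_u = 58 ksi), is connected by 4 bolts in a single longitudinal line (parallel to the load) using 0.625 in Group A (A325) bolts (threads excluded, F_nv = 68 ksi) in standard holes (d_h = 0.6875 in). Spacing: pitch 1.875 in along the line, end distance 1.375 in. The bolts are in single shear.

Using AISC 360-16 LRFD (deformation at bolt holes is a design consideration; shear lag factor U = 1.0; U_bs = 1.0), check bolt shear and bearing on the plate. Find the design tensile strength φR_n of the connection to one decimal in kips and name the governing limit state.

Bolt shear: A_b = π(0.625)²/4 = 0.3068 in². φR_n = 0.75 × 68 × 0.3068 × 4 × 1 = 62.6 kips.
Bearing (0.375 in plate, F_u = 58 ksi): end bolts L_c = 1.375 − 0.6875/2 = 1.03125, R_n = min(1.2×1.03125×0.375×58, 2.4×0.625×0.375×58) = 26.916 kips/bolt; interior L_c = 1.875 − 0.6875 = 1.1875, R_n = 30.994 kips/bolt. φR_n = 0.75 × (1×26.916 + 3×30.994) = 89.9 kips.
Governing: min(62.6, 89.9) = 62.6 kips → bolt shear.

62.6 kips (bolt shear governs)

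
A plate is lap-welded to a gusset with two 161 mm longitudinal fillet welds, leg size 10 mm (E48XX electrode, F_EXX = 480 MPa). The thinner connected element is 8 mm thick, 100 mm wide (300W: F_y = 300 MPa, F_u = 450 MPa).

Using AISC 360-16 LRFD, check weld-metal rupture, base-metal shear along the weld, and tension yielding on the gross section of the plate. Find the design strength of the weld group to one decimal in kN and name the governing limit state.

216.0 kN (gross-section yield governs)

Weld metal: throat = 0.707×10 = 7.07 mm, L = 2×161 = 322 mm. φR_n = 0.75 × 0.6 × 480 × 7.07 × 322 = 491.7 kN.
Base metal shear (8 mm plate): yield φR_n = 1.0×0.6×300×8×322 = 463.7 kN; rupture φR_n = 0.75×0.6×450×8×322 = 521.6 kN; take 463.7 kN (yield).
Tension yield (gross): A_g = 100×8 = 800 mm². φR_n = 0.90 × 300 × 800 = 216.0 kN.
Governing: min(491.7, 463.7, 216.0) = 216.0 kN → gross-section yield.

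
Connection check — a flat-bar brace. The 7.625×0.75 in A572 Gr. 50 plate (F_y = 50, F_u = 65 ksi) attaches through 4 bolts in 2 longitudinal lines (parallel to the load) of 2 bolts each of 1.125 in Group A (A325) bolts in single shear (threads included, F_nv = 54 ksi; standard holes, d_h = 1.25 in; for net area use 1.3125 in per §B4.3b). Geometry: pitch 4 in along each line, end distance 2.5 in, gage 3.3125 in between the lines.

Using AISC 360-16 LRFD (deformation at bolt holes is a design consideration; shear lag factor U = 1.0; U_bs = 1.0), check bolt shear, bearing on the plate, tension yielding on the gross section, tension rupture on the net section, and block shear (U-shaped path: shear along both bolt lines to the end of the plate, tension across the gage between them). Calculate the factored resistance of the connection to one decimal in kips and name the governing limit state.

Bolt shear: A_b = π(1.125)²/4 = 0.99402 in². φR_n = 0.75 × 54 × 0.99402 × 4 × 1 = 161.0 kips.
Bearing (0.75 in plate, F_u = 65 ksi): end bolts L_c = 2.5 − 1.25/2 = 1.875, R_n = min(1.2×1.875×0.75×65, 2.4×1.125×0.75×65) = 109.69 kips/bolt; interior L_c = 4 − 1.25 = 2.75, R_n = 131.63 kips/bolt. φR_n = 0.75 × (2×109.69 + 2×131.63) = 362.0 kips.
Tension yield (gross): A_g = 7.625×0.75 = 5.7188 in². φR_n = 0.90 × 50 × 5.7188 = 257.3 kips.
Tension rupture (net): A_n = (7.625 − 2×1.3125)×0.75 = 3.75 in² (U = 1.0, A_e = A_n). φR_n = 0.75 × 65 × 3.75 = 182.8 kips.
Block shear: shear path 2×[2.5+1×4] = 2×6.5 in, A_gv = 9.75, A_nv = 2×(6.5 − 1.5×1.3125)×0.75 = 6.7969 in²; tension across gage: (3.3125 − 1×1.3125)×0.75 = 1.5 in². R_n = min(0.6×65×6.7969, 0.6×50×9.75) + 1.0×65×1.5 = min(265.08, 292.5) + 97.5 = 362.58 kips. φR_n = 0.75 × 362.58 = 271.9 kips.
Governing: min(161.0, 362.0, 257.3, 182.8, 271.9) = 161.0 kips → bolt shear.

161.0 kips (bolt shear governs)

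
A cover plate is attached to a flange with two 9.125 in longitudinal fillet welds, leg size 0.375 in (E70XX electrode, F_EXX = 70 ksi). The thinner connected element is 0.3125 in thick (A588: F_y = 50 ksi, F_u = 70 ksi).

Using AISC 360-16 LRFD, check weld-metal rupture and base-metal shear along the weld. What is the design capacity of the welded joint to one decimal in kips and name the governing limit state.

152.4 kips (weld metal governs)

Weld metal: throat = 0.707×0.375 = 0.26513 in, L = 2×9.125 = 18.25 in. φR_n = 0.75 × 0.6 × 70 × 0.26513 × 18.25 = 152.4 kips.
Base metal shear (0.3125 in plate): yield φR_n = 1.0×0.6×50×0.3125×18.25 = 171.1 kips; rupture φR_n = 0.75×0.6×70×0.3125×18.25 = 179.6 kips; take 171.1 kips (yield).
Governing: min(152.4, 171.1) = 152.4 kips → weld metal.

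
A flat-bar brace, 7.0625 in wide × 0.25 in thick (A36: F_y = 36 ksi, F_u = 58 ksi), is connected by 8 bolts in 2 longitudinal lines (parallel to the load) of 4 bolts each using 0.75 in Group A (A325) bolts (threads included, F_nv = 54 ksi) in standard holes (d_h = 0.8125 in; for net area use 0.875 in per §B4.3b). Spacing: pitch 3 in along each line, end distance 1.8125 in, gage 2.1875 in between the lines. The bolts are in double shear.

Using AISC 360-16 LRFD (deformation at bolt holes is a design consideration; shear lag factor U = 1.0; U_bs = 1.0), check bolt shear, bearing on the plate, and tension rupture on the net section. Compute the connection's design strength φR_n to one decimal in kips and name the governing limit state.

57.8 kips (net-section rupture governs)

Bolt shear: A_b = π(0.75)²/4 = 0.44179 in². φR_n = 0.75 × 54 × 0.44179 × 8 × 2 = 286.3 kips.
Bearing (0.25 in plate, F_u = 58 ksi): end bolts L_c = 1.8125 − 0.8125/2 = 1.40625, R_n = min(1.2×1.40625×0.25×58, 2.4×0.75×0.25×58) = 24.469 kips/bolt; interior L_c = 3 − 0.8125 = 2.1875, R_n = 26.1 kips/bolt. φR_n = 0.75 × (2×24.469 + 6×26.1) = 154.2 kips.
Tension rupture (net): A_n = (7.0625 − 2×0.875)×0.25 = 1.3281 in² (U = 1.0, A_e = A_n). φR_n = 0.75 × 58 × 1.3281 = 57.8 kips.
Governing: min(286.3, 154.2, 57.8) = 57.8 kips → net-section rupture.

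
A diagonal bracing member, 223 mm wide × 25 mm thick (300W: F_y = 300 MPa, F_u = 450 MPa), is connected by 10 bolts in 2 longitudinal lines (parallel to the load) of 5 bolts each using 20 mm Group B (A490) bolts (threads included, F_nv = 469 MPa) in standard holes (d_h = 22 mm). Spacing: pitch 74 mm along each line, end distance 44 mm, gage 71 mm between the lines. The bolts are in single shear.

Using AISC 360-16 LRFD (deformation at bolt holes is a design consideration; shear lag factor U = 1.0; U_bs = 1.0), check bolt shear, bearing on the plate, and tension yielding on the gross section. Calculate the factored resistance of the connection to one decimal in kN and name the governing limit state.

Bolt shear: A_b = π(20)²/4 = 314.16 mm². φR_n = 0.75 × 469 × 314.16 × 10 × 1 = 1105.1 kN.
Bearing (25 mm plate, F_u = 450 MPa): end bolts L_c = 44 − 22/2 = 33, R_n = min(1.2×33×25×450, 2.4×20×25×450) = 445.5 kN/bolt; interior L_c = 74 − 22 = 52, R_n = 540 kN/bolt. φR_n = 0.75 × (2×445.5 + 8×540) = 3908.3 kN.
Tension yield (gross): A_g = 223×25 = 5575 mm². φR_n = 0.90 × 300 × 5575 = 1505.3 kN.
Governing: min(1105.1, 3908.3, 1505.3) = 1105.1 kN → bolt shear.

1105.1 kN (bolt shear governs)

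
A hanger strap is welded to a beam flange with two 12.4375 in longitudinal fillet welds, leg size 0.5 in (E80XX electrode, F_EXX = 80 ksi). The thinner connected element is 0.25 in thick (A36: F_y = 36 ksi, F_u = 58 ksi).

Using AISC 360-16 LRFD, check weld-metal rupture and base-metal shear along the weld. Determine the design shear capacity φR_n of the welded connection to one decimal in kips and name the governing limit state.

134.3 kips (base-metal shear governs)

Weld metal: throat = 0.707×0.5 = 0.3535 in, L = 2×12.4375 = 24.875 in. φR_n = 0.75 × 0.6 × 80 × 0.3535 × 24.875 = 316.6 kips.
Base metal shear (0.25 in plate): yield φR_n = 1.0×0.6×36×0.25×24.875 = 134.3 kips; rupture φR_n = 0.75×0.6×58×0.25×24.875 = 162.3 kips; take 134.3 kips (yield).
Governing: min(316.6, 134.3) = 134.3 kips → base-metal shear.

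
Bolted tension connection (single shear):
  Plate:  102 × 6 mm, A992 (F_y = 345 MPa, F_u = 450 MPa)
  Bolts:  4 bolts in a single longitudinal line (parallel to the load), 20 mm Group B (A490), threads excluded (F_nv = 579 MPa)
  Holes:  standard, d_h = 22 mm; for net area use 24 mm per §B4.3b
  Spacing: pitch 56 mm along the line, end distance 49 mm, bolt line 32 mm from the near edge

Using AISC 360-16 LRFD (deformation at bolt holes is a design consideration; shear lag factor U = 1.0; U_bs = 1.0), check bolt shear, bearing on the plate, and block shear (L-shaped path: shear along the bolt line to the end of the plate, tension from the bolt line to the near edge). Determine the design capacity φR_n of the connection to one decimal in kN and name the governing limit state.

Bolt shear: A_b = π(20)²/4 = 314.16 mm². φR_n = 0.75 × 579 × 314.16 × 4 × 1 = 545.7 kN.
Bearing (6 mm plate, F_u = 450 MPa): end bolts L_c = 49 − 22/2 = 38, R_n = min(1.2×38×6×450, 2.4×20×6×450) = 123.12 kN/bolt; interior L_c = 56 − 22 = 34, R_n = 110.16 kN/bolt. φR_n = 0.75 × (1×123.12 + 3×110.16) = 340.2 kN.
Block shear: shear path 1×[49+3×56] = 1×217 mm, A_gv = 1302, A_nv = 1×(217 − 3.5×24)×6 = 798 mm²; tension to near edge: (32 − 0.5×24)×6 = 120 mm². R_n = min(0.6×450×798, 0.6×345×1302) + 1.0×450×120 = min(215.46, 269.51) + 54 = 269.46 kN. φR_n = 0.75 × 269.46 = 202.1 kN.
Governing: min(545.7, 340.2, 202.1) = 202.1 kN → block shear.

202.1 kN (block shear governs)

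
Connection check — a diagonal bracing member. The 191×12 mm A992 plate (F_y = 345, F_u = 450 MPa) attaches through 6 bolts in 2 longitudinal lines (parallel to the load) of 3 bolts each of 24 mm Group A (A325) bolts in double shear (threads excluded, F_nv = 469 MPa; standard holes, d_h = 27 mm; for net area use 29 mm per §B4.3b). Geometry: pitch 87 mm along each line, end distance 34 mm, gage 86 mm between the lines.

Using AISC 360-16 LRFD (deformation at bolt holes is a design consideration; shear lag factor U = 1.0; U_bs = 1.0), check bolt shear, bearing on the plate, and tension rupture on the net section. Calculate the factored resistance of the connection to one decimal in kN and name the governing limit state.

538.7 kN (net-section rupture governs)

Bolt shear: A_b = π(24)²/4 = 452.39 mm². φR_n = 0.75 × 469 × 452.39 × 6 × 2 = 1909.5 kN.
Bearing (12 mm plate, F_u = 450 MPa): end bolts L_c = 34 − 27/2 = 20.5, R_n = min(1.2×20.5×12×450, 2.4×24×12×450) = 132.84 kN/bolt; interior L_c = 87 − 27 = 60, R_n = 311.04 kN/bolt. φR_n = 0.75 × (2×132.84 + 4×311.04) = 1132.4 kN.
Tension rupture (net): A_n = (191 − 2×29)×12 = 1596 mm² (U = 1.0, A_e = A_n). φR_n = 0.75 × 450 × 1596 = 538.7 kN.
Governing: min(1909.5, 1132.4, 538.7) = 538.7 kN → net-section rupture.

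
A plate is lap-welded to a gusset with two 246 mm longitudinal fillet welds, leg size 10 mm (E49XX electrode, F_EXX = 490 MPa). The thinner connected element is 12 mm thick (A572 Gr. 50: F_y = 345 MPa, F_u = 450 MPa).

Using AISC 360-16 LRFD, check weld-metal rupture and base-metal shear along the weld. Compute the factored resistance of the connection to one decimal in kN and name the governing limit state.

Weld metal: throat = 0.707×10 = 7.07 mm, L = 2×246 = 492 mm. φR_n = 0.75 × 0.6 × 490 × 7.07 × 492 = 767.0 kN.
Base metal shear (12 mm plate): yield φR_n = 1.0×0.6×345×12×492 = 1222.1 kN; rupture φR_n = 0.75×0.6×450×12×492 = 1195.6 kN; take 1195.6 kN (rupture).
Governing: min(767.0, 1195.6) = 767.0 kN → weld metal.

767.0 kN (weld metal governs)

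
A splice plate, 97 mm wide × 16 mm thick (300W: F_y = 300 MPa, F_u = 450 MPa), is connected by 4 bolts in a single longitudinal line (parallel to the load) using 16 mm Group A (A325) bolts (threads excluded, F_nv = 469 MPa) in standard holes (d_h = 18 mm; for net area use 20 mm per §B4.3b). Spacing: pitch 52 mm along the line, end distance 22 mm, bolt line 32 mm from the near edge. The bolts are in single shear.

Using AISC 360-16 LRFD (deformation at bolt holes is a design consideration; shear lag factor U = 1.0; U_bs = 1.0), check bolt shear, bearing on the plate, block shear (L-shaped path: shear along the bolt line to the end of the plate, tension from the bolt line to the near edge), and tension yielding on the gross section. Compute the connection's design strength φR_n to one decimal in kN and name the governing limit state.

282.9 kN (bolt shear governs)

Bolt shear: A_b = π(16)²/4 = 201.06 mm². φR_n = 0.75 × 469 × 201.06 × 4 × 1 = 282.9 kN.
Bearing (16 mm plate, F_u = 450 MPa): end bolts L_c = 22 − 18/2 = 13, R_n = min(1.2×13×16×450, 2.4×16×16×450) = 112.32 kN/bolt; interior L_c = 52 − 18 = 34, R_n = 276.48 kN/bolt. φR_n = 0.75 × (1×112.32 + 3×276.48) = 706.3 kN.
Block shear: shear path 1×[22+3×52] = 1×178 mm, A_gv = 2848, A_nv = 1×(178 − 3.5×20)×16 = 1728 mm²; tension to near edge: (32 − 0.5×20)×16 = 352 mm². R_n = min(0.6×450×1728, 0.6×300×2848) + 1.0×450×352 = min(466.56, 512.64) + 158.4 = 624.96 kN. φR_n = 0.75 × 624.96 = 468.7 kN.
Tension yield (gross): A_g = 97×16 = 1552 mm². φR_n = 0.90 × 300 × 1552 = 419.0 kN.
Governing: min(282.9, 706.3, 468.7, 419.0) = 282.9 kN → bolt shear.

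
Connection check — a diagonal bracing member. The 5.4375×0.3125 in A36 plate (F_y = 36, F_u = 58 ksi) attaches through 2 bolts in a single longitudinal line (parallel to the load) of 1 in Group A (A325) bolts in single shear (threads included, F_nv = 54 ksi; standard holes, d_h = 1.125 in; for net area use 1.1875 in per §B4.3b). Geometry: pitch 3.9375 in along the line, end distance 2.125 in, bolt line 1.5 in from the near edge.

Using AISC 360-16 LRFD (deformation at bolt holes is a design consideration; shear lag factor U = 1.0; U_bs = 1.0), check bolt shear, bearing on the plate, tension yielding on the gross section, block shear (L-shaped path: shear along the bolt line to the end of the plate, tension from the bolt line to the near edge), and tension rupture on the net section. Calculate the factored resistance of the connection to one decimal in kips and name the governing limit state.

43.0 kips (block shear governs)

Bolt shear: A_b = π(1)²/4 = 0.7854 in². φR_n = 0.75 × 54 × 0.7854 × 2 × 1 = 63.6 kips.
Bearing (0.3125 in plate, F_u = 58 ksi): end bolts L_c = 2.125 − 1.125/2 = 1.5625, R_n = min(1.2×1.5625×0.3125×58, 2.4×1×0.3125×58) = 33.984 kips/bolt; interior L_c = 3.9375 − 1.125 = 2.8125, R_n = 43.5 kips/bolt. φR_n = 0.75 × (1×33.984 + 1×43.5) = 58.1 kips.
Tension yield (gross): A_g = 5.4375×0.3125 = 1.6992 in². φR_n = 0.90 × 36 × 1.6992 = 55.1 kips.
Block shear: shear path 1×[2.125+1×3.9375] = 1×6.0625 in, A_gv = 1.8945, A_nv = 1×(6.0625 − 1.5×1.1875)×0.3125 = 1.3379 in²; tension to near edge: (1.5 − 0.5×1.1875)×0.3125 = 0.2832 in². R_n = min(0.6×58×1.3379, 0.6×36×1.8945) + 1.0×58×0.2832 = min(46.559, 40.921) + 16.426 = 57.347 kips. φR_n = 0.75 × 57.347 = 43.0 kips.
Tension rupture (net): A_n = (5.4375 − 1×1.1875)×0.3125 = 1.3281 in² (U = 1.0, A_e = A_n). φR_n = 0.75 × 58 × 1.3281 = 57.8 kips.
Governing: min(63.6, 58.1, 55.1, 43.0, 57.8) = 43.0 kips → block shear.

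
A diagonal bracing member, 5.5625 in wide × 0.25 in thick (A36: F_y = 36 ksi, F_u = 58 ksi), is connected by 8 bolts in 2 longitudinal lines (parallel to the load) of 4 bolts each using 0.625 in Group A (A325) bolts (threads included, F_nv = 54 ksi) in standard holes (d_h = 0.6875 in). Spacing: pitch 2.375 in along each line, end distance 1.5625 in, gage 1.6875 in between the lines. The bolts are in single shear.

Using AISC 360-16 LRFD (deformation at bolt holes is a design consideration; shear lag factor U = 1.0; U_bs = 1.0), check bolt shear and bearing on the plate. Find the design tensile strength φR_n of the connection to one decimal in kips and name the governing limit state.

99.4 kips (bolt shear governs)

Bolt shear: A_b = π(0.625)²/4 = 0.3068 in². φR_n = 0.75 × 54 × 0.3068 × 8 × 1 = 99.4 kips.
Bearing (0.25 in plate, F_u = 58 ksi): end bolts L_c = 1.5625 − 0.6875/2 = 1.21875, R_n = min(1.2×1.21875×0.25×58, 2.4×0.625×0.25×58) = 21.206 kips/bolt; interior L_c = 2.375 − 0.6875 = 1.6875, R_n = 21.75 kips/bolt. φR_n = 0.75 × (2×21.206 + 6×21.75) = 129.7 kips.
Governing: min(99.4, 129.7) = 99.4 kips → bolt shear.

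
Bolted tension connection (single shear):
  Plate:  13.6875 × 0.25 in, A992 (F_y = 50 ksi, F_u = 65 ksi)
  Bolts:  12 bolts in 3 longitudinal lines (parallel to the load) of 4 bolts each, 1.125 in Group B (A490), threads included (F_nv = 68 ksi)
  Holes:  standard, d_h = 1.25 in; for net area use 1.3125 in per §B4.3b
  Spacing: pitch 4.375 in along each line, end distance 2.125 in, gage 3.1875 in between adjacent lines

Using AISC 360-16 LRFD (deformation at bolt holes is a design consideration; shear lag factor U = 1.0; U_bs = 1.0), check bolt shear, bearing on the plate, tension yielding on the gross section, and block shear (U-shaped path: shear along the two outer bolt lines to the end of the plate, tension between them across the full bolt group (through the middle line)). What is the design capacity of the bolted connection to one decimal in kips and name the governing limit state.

154.0 kips (gross-section yield governs)

Bolt shear: A_b = π(1.125)²/4 = 0.99402 in². φR_n = 0.75 × 68 × 0.99402 × 12 × 1 = 608.3 kips.
Bearing (0.25 in plate, F_u = 65 ksi): end bolts L_c = 2.125 − 1.25/2 = 1.5, R_n = min(1.2×1.5×0.25×65, 2.4×1.125×0.25×65) = 29.25 kips/bolt; interior L_c = 4.375 − 1.25 = 3.125, R_n = 43.875 kips/bolt. φR_n = 0.75 × (3×29.25 + 9×43.875) = 362.0 kips.
Tension yield (gross): A_g = 13.6875×0.25 = 3.4219 in². φR_n = 0.90 × 50 × 3.4219 = 154.0 kips.
Block shear: shear path 2×[2.125+3×4.375] = 2×15.25 in, A_gv = 7.625, A_nv = 2×(15.25 − 3.5×1.3125)×0.25 = 5.3281 in²; tension across gage: (6.375 − 2×1.3125)×0.25 = 0.9375 in². R_n = min(0.6×65×5.3281, 0.6×50×7.625) + 1.0×65×0.9375 = min(207.8, 228.75) + 60.938 = 268.74 kips. φR_n = 0.75 × 268.74 = 201.6 kips.
Governing: min(608.3, 362.0, 154.0, 201.6) = 154.0 kips → gross-section yield.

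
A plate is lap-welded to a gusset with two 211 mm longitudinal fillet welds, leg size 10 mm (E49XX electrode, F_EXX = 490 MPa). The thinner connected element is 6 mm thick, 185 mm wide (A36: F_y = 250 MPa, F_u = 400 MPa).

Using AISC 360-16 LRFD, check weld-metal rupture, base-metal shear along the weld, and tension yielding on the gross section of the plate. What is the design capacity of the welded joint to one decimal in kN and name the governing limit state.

249.8 kN (gross-section yield governs)

Weld metal: throat = 0.707×10 = 7.07 mm, L = 2×211 = 422 mm. φR_n = 0.75 × 0.6 × 490 × 7.07 × 422 = 657.9 kN.
Base metal shear (6 mm plate): yield φR_n = 1.0×0.6×250×6×422 = 379.8 kN; rupture φR_n = 0.75×0.6×400×6×422 = 455.8 kN; take 379.8 kN (yield).
Tension yield (gross): A_g = 185×6 = 1110 mm². φR_n = 0.90 × 250 × 1110 = 249.8 kN.
Governing: min(657.9, 379.8, 249.8) = 249.8 kN → gross-section yield.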